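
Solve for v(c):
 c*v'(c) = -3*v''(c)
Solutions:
 v(c) = C1 + C2*erf(sqrt(6)*c/6)


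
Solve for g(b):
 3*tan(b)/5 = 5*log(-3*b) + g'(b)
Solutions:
 g(b) = C1 - 5*b*log(-b) - 5*b*log(3) + 5*b - 3*log(cos(b))/5


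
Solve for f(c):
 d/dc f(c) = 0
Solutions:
 f(c) = C1


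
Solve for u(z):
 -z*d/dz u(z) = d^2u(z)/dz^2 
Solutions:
 u(z) = C1 + C2*erf(sqrt(2)*z/2)


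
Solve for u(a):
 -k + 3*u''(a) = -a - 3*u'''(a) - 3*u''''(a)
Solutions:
 u(a) = C1 + C2*a - a^3/18 + a^2*(k + 1)/6 + (C3*sin(sqrt(3)*a/2) + C4*cos(sqrt(3)*a/2))*exp(-a/2)


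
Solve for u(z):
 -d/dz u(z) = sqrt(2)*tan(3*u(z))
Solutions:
 u(z) = -asin(C1*exp(-3*sqrt(2)*z))/3 + pi/3
 u(z) = asin(C1*exp(-3*sqrt(2)*z))/3


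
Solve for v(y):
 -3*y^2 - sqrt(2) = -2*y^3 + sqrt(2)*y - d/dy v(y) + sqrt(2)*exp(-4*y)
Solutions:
 v(y) = C1 - y^4/2 + y^3 + sqrt(2)*y^2/2 + sqrt(2)*y - sqrt(2)*exp(-4*y)/4


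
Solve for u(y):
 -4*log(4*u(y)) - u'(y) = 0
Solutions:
 Integral(1/(log(_y) + 2*log(2)), (_y, u(y)))/4 = C1 - y


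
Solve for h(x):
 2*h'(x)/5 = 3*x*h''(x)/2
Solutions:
 h(x) = C1 + C2*x^(19/15)


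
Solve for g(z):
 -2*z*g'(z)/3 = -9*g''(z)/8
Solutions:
 g(z) = C1 + C2*erfi(2*sqrt(6)*z/9)


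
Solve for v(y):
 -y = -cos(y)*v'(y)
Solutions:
 v(y) = C1 + Integral(y/cos(y), y)


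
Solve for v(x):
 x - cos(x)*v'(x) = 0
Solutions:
 v(x) = C1 + Integral(x/cos(x), x)


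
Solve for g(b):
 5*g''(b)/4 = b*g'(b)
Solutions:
 g(b) = C1 + C2*erfi(sqrt(10)*b/5)


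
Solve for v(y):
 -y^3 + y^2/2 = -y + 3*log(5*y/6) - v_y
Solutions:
 v(y) = C1 + y^4/4 - y^3/6 - y^2/2 + 3*y*log(y) - 3*y + y*log(125/216)


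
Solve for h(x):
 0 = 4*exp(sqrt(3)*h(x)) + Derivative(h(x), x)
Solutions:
 h(x) = sqrt(3)*(2*log(1/(C1 + 4*x)) - log(3))/6


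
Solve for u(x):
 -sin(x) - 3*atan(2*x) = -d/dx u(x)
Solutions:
 u(x) = C1 + 3*x*atan(2*x) - 3*log(4*x^2 + 1)/4 - cos(x)


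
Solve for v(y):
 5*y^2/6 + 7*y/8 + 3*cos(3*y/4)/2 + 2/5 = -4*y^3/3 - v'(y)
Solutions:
 v(y) = C1 - y^4/3 - 5*y^3/18 - 7*y^2/16 - 2*y/5 - 2*sin(3*y/4)


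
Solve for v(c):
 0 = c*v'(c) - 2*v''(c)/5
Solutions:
 v(c) = C1 + C2*erfi(sqrt(5)*c/2)


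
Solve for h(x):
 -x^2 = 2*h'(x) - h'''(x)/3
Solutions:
 h(x) = C1 + C2*exp(-sqrt(6)*x) + C3*exp(sqrt(6)*x) - x^3/6 - x/6


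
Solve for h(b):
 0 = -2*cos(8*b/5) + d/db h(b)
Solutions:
 h(b) = C1 + 5*sin(8*b/5)/4


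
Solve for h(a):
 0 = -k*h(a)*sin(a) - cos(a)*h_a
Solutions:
 h(a) = C1*exp(k*log(cos(a)))


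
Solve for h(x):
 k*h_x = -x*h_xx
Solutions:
 h(x) = C1 + x^(1 - re(k))*(C2*sin(log(x)*Abs(im(k))) + C3*cos(log(x)*im(k)))


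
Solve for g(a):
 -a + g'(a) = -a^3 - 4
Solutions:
 g(a) = C1 - a^4/4 + a^2/2 - 4*a


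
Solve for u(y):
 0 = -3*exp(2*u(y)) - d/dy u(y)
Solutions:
 u(y) = log(-sqrt(-1/(C1 - 3*y))) - log(2)/2
 u(y) = log(-1/(C1 - 3*y))/2 - log(2)/2


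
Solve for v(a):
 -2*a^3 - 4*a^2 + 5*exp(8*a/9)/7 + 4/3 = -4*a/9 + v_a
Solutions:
 v(a) = C1 - a^4/2 - 4*a^3/3 + 2*a^2/9 + 4*a/3 + 45*exp(8*a/9)/56


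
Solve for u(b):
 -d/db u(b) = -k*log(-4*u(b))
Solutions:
 Integral(1/(log(-_y) + 2*log(2)), (_y, u(b))) = C1 + b*k


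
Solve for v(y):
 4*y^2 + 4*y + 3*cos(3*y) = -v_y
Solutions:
 v(y) = C1 - 4*y^3/3 - 2*y^2 - sin(3*y)


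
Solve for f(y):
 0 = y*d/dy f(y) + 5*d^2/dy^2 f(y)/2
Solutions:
 f(y) = C1 + C2*erf(sqrt(5)*y/5)


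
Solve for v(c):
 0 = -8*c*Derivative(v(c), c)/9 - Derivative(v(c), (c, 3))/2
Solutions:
 v(c) = C1 + Integral(C2*airyai(-2*6^(1/3)*c/3) + C3*airybi(-2*6^(1/3)*c/3), c)


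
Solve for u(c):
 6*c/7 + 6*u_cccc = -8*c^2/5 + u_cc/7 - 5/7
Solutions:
 u(c) = C1 + C2*c + C3*exp(-sqrt(42)*c/42) + C4*exp(sqrt(42)*c/42) + 14*c^4/15 + c^3 + 4729*c^2/10


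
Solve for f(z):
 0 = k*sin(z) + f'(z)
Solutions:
 f(z) = C1 + k*cos(z)


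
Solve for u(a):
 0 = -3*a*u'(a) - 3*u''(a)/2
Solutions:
 u(a) = C1 + C2*erf(a)


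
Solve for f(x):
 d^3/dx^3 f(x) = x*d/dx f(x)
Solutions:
 f(x) = C1 + Integral(C2*airyai(x) + C3*airybi(x), x)


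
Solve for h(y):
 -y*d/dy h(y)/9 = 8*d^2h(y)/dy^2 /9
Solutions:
 h(y) = C1 + C2*erf(y/4)


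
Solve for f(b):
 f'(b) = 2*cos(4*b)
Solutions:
 f(b) = C1 + sin(4*b)/2


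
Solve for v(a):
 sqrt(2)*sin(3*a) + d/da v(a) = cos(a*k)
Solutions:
 v(a) = C1 + sqrt(2)*cos(3*a)/3 + sin(a*k)/k


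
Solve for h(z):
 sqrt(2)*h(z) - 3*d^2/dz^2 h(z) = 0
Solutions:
 h(z) = C1*exp(-2^(1/4)*sqrt(3)*z/3) + C2*exp(2^(1/4)*sqrt(3)*z/3)


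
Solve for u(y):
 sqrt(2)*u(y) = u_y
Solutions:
 u(y) = C1*exp(sqrt(2)*y)


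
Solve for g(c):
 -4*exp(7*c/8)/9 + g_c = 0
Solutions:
 g(c) = C1 + 32*exp(7*c/8)/63


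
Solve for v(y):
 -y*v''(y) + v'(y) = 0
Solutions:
 v(y) = C1 + C2*y^2


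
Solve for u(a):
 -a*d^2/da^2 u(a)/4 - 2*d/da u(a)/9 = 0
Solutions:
 u(a) = C1 + C2*a^(1/9)


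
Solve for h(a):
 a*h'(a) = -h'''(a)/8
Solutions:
 h(a) = C1 + Integral(C2*airyai(-2*a) + C3*airybi(-2*a), a)


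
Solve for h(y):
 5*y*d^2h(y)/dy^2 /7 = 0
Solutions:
 h(y) = C1 + C2*y


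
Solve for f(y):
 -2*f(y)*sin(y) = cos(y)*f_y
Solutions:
 f(y) = C1*cos(y)^2


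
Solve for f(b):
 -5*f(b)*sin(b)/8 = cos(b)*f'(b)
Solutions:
 f(b) = C1*cos(b)^(5/8)


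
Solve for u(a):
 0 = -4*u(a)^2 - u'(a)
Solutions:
 u(a) = 1/(C1 + 4*a)


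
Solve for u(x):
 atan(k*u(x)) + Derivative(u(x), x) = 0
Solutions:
 Integral(1/atan(_y*k), (_y, u(x))) = C1 - x


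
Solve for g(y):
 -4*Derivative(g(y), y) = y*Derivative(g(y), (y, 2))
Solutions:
 g(y) = C1 + C2/y^3


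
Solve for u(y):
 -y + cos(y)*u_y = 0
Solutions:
 u(y) = C1 + Integral(y/cos(y), y)


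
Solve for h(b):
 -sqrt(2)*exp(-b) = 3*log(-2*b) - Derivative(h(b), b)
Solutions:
 h(b) = C1 + 3*b*log(-b) + 3*b*(-1 + log(2)) - sqrt(2)*exp(-b)


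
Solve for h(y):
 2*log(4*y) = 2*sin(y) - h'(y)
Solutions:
 h(y) = C1 - 2*y*log(y) - 4*y*log(2) + 2*y - 2*cos(y)


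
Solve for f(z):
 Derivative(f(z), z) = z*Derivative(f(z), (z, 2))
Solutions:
 f(z) = C1 + C2*z^2


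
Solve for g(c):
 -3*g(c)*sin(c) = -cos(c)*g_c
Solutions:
 g(c) = C1/cos(c)^3


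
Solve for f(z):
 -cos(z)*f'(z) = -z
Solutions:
 f(z) = C1 + Integral(z/cos(z), z)


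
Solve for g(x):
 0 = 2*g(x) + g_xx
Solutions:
 g(x) = C1*sin(sqrt(2)*x) + C2*cos(sqrt(2)*x)


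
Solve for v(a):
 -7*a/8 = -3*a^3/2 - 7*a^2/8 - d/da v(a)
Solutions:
 v(a) = C1 - 3*a^4/8 - 7*a^3/24 + 7*a^2/16


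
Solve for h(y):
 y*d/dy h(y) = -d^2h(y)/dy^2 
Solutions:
 h(y) = C1 + C2*erf(sqrt(2)*y/2)


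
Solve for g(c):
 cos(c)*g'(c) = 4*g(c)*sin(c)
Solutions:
 g(c) = C1/cos(c)^4


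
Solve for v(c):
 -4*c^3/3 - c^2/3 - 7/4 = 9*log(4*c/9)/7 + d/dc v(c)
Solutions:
 v(c) = C1 - c^4/3 - c^3/9 - 9*c*log(c)/7 - 18*c*log(2)/7 - 13*c/28 + 18*c*log(3)/7


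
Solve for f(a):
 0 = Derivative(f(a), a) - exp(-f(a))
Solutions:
 f(a) = log(C1 + a)


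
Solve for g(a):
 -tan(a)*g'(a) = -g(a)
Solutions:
 g(a) = C1*sin(a)


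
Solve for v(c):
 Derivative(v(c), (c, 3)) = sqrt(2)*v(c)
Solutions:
 v(c) = C3*exp(2^(1/6)*c) + (C1*sin(2^(1/6)*sqrt(3)*c/2) + C2*cos(2^(1/6)*sqrt(3)*c/2))*exp(-2^(1/6)*c/2)


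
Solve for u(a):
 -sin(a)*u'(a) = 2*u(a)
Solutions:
 u(a) = C1*(cos(a) + 1)/(cos(a) - 1)


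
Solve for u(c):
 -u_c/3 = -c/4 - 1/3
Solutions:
 u(c) = C1 + 3*c^2/8 + c


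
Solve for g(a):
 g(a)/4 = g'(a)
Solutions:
 g(a) = C1*exp(a/4)


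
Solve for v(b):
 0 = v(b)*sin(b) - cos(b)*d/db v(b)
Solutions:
 v(b) = C1/cos(b)


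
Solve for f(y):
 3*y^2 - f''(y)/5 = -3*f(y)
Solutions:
 f(y) = C1*exp(-sqrt(15)*y) + C2*exp(sqrt(15)*y) - y^2 - 2/15


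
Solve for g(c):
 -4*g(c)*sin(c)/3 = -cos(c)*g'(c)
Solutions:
 g(c) = C1/cos(c)^(4/3)


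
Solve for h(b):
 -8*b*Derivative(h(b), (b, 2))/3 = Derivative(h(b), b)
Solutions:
 h(b) = C1 + C2*b^(5/8)


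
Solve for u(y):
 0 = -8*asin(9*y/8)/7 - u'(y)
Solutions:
 u(y) = C1 - 8*y*asin(9*y/8)/7 - 8*sqrt(64 - 81*y^2)/63


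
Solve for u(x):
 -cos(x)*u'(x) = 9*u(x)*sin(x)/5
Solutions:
 u(x) = C1*cos(x)^(9/5)


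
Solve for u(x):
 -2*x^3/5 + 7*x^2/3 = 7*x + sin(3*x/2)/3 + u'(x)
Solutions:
 u(x) = C1 - x^4/10 + 7*x^3/9 - 7*x^2/2 + 2*cos(3*x/2)/9


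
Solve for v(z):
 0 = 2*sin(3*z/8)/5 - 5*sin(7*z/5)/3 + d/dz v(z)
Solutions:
 v(z) = C1 + 16*cos(3*z/8)/15 - 25*cos(7*z/5)/21


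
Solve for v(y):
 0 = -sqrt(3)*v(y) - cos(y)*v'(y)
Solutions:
 v(y) = C1*(sin(y) - 1)^(sqrt(3)/2)/(sin(y) + 1)^(sqrt(3)/2)


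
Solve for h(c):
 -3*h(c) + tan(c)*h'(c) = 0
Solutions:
 h(c) = C1*sin(c)^3


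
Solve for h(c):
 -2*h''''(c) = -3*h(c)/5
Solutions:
 h(c) = C1*exp(-10^(3/4)*3^(1/4)*c/10) + C2*exp(10^(3/4)*3^(1/4)*c/10) + C3*sin(10^(3/4)*3^(1/4)*c/10) + C4*cos(10^(3/4)*3^(1/4)*c/10)


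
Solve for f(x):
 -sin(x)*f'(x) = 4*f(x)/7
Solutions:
 f(x) = C1*(cos(x) + 1)^(2/7)/(cos(x) - 1)^(2/7)


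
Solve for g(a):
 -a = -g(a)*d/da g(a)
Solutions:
 g(a) = -sqrt(C1 + a^2)
 g(a) = sqrt(C1 + a^2)


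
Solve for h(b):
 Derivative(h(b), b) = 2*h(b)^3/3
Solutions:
 h(b) = -sqrt(6)*sqrt(-1/(C1 + 2*b))/2
 h(b) = sqrt(6)*sqrt(-1/(C1 + 2*b))/2


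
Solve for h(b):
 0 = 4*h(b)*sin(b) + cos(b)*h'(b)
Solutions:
 h(b) = C1*cos(b)^4


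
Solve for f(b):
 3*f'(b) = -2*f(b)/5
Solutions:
 f(b) = C1*exp(-2*b/15)


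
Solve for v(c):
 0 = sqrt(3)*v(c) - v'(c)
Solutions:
 v(c) = C1*exp(sqrt(3)*c)


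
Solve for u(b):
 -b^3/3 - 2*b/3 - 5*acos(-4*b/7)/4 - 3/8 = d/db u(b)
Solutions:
 u(b) = C1 - b^4/12 - b^2/3 - 5*b*acos(-4*b/7)/4 - 3*b/8 - 5*sqrt(49 - 16*b^2)/16


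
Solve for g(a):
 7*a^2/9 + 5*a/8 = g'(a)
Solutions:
 g(a) = C1 + 7*a^3/27 + 5*a^2/16


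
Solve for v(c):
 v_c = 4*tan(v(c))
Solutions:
 v(c) = pi - asin(C1*exp(4*c))
 v(c) = asin(C1*exp(4*c))


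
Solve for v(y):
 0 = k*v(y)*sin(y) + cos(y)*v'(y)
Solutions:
 v(y) = C1*exp(k*log(cos(y)))


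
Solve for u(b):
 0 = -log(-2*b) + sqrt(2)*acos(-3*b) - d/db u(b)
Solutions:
 u(b) = C1 - b*log(-b) - b*log(2) + b + sqrt(2)*(b*acos(-3*b) + sqrt(1 - 9*b^2)/3)


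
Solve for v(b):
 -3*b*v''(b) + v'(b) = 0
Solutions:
 v(b) = C1 + C2*b^(4/3)


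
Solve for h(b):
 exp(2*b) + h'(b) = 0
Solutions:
 h(b) = C1 - exp(2*b)/2


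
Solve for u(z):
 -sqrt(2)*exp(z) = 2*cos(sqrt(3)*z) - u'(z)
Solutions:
 u(z) = C1 + sqrt(2)*exp(z) + 2*sqrt(3)*sin(sqrt(3)*z)/3


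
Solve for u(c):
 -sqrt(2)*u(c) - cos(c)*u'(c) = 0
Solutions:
 u(c) = C1*(sin(c) - 1)^(sqrt(2)/2)/(sin(c) + 1)^(sqrt(2)/2)


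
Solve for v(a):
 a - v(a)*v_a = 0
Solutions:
 v(a) = -sqrt(C1 + a^2)
 v(a) = sqrt(C1 + a^2)


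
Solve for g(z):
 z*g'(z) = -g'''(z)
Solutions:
 g(z) = C1 + Integral(C2*airyai(-z) + C3*airybi(-z), z)


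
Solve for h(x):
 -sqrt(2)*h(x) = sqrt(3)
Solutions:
 h(x) = -sqrt(6)/2


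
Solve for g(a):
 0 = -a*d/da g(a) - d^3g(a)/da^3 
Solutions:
 g(a) = C1 + Integral(C2*airyai(-a) + C3*airybi(-a), a)


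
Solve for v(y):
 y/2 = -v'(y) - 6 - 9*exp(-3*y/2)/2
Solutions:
 v(y) = C1 - y^2/4 - 6*y + 3*exp(-3*y/2)


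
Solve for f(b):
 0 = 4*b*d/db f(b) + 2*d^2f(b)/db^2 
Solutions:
 f(b) = C1 + C2*erf(b)


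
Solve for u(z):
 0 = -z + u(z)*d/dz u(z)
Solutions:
 u(z) = -sqrt(C1 + z^2)
 u(z) = sqrt(C1 + z^2)


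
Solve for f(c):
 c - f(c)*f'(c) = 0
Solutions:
 f(c) = -sqrt(C1 + c^2)
 f(c) = sqrt(C1 + c^2)


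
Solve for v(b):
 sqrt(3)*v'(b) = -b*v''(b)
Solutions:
 v(b) = C1 + C2*b^(1 - sqrt(3))


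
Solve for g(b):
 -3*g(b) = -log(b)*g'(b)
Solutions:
 g(b) = C1*exp(3*li(b))


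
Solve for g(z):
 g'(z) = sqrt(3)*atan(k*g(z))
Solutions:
 Integral(1/atan(_y*k), (_y, g(z))) = C1 + sqrt(3)*z


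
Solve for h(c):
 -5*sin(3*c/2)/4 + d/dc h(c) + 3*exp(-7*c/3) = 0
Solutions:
 h(c) = C1 - 5*cos(3*c/2)/6 + 9*exp(-7*c/3)/7


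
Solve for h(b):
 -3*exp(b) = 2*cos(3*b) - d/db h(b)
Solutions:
 h(b) = C1 + 3*exp(b) + 2*sin(3*b)/3


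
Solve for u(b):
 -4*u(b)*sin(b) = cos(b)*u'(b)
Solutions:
 u(b) = C1*cos(b)^4


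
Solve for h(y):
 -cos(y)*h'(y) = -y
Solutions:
 h(y) = C1 + Integral(y/cos(y), y)


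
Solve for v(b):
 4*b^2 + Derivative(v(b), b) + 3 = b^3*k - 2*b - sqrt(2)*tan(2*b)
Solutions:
 v(b) = C1 + b^4*k/4 - 4*b^3/3 - b^2 - 3*b + sqrt(2)*log(cos(2*b))/2


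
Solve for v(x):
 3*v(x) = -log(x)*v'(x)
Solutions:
 v(x) = C1*exp(-3*li(x))


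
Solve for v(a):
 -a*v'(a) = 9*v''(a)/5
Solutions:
 v(a) = C1 + C2*erf(sqrt(10)*a/6)


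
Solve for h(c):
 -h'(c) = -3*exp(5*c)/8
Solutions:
 h(c) = C1 + 3*exp(5*c)/40


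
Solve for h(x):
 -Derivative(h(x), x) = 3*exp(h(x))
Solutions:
 h(x) = log(1/(C1 + 3*x))


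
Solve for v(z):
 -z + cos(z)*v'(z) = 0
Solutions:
 v(z) = C1 + Integral(z/cos(z), z)


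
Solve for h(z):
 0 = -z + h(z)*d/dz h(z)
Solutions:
 h(z) = -sqrt(C1 + z^2)
 h(z) = sqrt(C1 + z^2)


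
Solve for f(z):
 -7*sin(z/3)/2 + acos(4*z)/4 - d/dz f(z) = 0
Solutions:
 f(z) = C1 + z*acos(4*z)/4 - sqrt(1 - 16*z^2)/16 + 21*cos(z/3)/2


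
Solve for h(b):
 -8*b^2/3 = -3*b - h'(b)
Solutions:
 h(b) = C1 + 8*b^3/9 - 3*b^2/2


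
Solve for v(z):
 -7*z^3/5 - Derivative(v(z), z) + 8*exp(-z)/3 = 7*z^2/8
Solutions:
 v(z) = C1 - 7*z^4/20 - 7*z^3/24 - 8*exp(-z)/3


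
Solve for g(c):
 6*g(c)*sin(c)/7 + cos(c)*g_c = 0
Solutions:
 g(c) = C1*cos(c)^(6/7)


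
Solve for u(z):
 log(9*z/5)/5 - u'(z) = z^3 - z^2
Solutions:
 u(z) = C1 - z^4/4 + z^3/3 + z*log(z)/5 - z*log(5)/5 - z/5 + 2*z*log(3)/5


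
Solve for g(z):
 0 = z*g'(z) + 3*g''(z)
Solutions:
 g(z) = C1 + C2*erf(sqrt(6)*z/6)


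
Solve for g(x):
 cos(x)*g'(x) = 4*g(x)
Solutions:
 g(x) = C1*(sin(x)^2 + 2*sin(x) + 1)/(sin(x)^2 - 2*sin(x) + 1)


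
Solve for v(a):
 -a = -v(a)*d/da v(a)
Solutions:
 v(a) = -sqrt(C1 + a^2)
 v(a) = sqrt(C1 + a^2)


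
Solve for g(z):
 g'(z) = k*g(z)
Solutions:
 g(z) = C1*exp(k*z)


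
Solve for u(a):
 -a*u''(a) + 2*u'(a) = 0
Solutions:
 u(a) = C1 + C2*a^3


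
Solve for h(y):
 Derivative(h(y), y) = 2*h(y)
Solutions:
 h(y) = C1*exp(2*y)


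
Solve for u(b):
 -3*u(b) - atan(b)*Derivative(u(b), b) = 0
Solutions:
 u(b) = C1*exp(-3*Integral(1/atan(b), b))


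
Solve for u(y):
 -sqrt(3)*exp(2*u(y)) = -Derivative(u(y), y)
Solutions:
 u(y) = log(-sqrt(-1/(C1 + sqrt(3)*y))) - log(2)/2
 u(y) = log(-1/(C1 + sqrt(3)*y))/2 - log(2)/2


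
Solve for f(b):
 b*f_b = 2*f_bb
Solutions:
 f(b) = C1 + C2*erfi(b/2)


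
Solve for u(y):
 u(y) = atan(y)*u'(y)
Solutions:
 u(y) = C1*exp(Integral(1/atan(y), y))


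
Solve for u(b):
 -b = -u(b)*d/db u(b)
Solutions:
 u(b) = -sqrt(C1 + b^2)
 u(b) = sqrt(C1 + b^2)


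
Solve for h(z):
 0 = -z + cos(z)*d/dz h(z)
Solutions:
 h(z) = C1 + Integral(z/cos(z), z)


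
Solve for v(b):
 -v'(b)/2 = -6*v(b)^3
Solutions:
 v(b) = -sqrt(2)*sqrt(-1/(C1 + 12*b))/2
 v(b) = sqrt(2)*sqrt(-1/(C1 + 12*b))/2


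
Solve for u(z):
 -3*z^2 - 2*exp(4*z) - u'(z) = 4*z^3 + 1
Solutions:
 u(z) = C1 - z^4 - z^3 - z - exp(4*z)/2


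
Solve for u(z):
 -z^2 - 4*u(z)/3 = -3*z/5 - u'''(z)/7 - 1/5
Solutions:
 u(z) = C3*exp(28^(1/3)*3^(2/3)*z/3) - 3*z^2/4 + 9*z/20 + (C1*sin(28^(1/3)*3^(1/6)*z/2) + C2*cos(28^(1/3)*3^(1/6)*z/2))*exp(-28^(1/3)*3^(2/3)*z/6) + 3/20


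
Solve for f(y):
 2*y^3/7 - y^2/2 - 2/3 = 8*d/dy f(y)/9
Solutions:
 f(y) = C1 + 9*y^4/112 - 3*y^3/16 - 3*y/4


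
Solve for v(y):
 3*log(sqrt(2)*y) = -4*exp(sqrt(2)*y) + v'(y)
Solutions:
 v(y) = C1 + 3*y*log(y) + y*(-3 + 3*log(2)/2) + 2*sqrt(2)*exp(sqrt(2)*y)


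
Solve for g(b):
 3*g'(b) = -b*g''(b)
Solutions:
 g(b) = C1 + C2/b^2


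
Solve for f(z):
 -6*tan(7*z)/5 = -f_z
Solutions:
 f(z) = C1 - 6*log(cos(7*z))/35


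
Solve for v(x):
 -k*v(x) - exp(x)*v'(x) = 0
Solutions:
 v(x) = C1*exp(k*exp(-x))


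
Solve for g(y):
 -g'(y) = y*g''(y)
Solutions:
 g(y) = C1 + C2*log(y)


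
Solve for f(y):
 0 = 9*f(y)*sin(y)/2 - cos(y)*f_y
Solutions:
 f(y) = C1/cos(y)^(9/2)


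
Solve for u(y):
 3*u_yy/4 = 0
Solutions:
 u(y) = C1 + C2*y


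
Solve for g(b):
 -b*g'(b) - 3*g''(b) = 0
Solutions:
 g(b) = C1 + C2*erf(sqrt(6)*b/6)


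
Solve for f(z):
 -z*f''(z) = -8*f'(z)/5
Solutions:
 f(z) = C1 + C2*z^(13/5)


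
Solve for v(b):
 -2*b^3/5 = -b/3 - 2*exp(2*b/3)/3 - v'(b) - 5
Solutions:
 v(b) = C1 + b^4/10 - b^2/6 - 5*b - exp(b)^(2/3)


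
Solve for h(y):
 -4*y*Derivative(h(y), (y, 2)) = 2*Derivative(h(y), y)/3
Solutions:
 h(y) = C1 + C2*y^(5/6)


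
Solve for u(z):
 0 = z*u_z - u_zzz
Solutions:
 u(z) = C1 + Integral(C2*airyai(z) + C3*airybi(z), z)


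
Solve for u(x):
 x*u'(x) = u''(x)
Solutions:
 u(x) = C1 + C2*erfi(sqrt(2)*x/2)


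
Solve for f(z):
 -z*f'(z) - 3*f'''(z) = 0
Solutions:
 f(z) = C1 + Integral(C2*airyai(-3^(2/3)*z/3) + C3*airybi(-3^(2/3)*z/3), z)


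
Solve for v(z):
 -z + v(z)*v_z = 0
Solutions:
 v(z) = -sqrt(C1 + z^2)
 v(z) = sqrt(C1 + z^2)


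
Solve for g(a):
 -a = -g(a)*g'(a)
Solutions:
 g(a) = -sqrt(C1 + a^2)
 g(a) = sqrt(C1 + a^2)


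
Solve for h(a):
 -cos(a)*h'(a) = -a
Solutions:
 h(a) = C1 + Integral(a/cos(a), a)


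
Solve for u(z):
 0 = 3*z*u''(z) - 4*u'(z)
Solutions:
 u(z) = C1 + C2*z^(7/3)


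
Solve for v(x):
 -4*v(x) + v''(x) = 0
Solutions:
 v(x) = C1*exp(-2*x) + C2*exp(2*x)


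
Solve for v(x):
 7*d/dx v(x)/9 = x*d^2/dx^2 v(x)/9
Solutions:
 v(x) = C1 + C2*x^8


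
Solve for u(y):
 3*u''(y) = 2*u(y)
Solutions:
 u(y) = C1*exp(-sqrt(6)*y/3) + C2*exp(sqrt(6)*y/3)


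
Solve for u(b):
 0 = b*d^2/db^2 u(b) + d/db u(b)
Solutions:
 u(b) = C1 + C2*log(b)


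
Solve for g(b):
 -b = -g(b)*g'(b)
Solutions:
 g(b) = -sqrt(C1 + b^2)
 g(b) = sqrt(C1 + b^2)


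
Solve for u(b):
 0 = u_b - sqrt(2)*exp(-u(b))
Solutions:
 u(b) = log(C1 + sqrt(2)*b)


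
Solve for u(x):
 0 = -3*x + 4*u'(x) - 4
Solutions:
 u(x) = C1 + 3*x^2/8 + x


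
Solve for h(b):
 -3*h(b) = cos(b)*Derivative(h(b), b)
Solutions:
 h(b) = C1*(sin(b) - 1)^(3/2)/(sin(b) + 1)^(3/2)


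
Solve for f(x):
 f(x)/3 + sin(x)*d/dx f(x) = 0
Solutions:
 f(x) = C1*(cos(x) + 1)^(1/6)/(cos(x) - 1)^(1/6)


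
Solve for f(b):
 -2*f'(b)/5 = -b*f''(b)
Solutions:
 f(b) = C1 + C2*b^(7/5)


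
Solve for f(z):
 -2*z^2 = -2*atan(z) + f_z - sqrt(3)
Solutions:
 f(z) = C1 - 2*z^3/3 + 2*z*atan(z) + sqrt(3)*z - log(z^2 + 1)


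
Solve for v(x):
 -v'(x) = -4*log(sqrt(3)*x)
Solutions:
 v(x) = C1 + 4*x*log(x) - 4*x + x*log(9)


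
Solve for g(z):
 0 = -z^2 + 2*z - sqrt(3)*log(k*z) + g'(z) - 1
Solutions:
 g(z) = C1 + z^3/3 - z^2 + sqrt(3)*z*log(k*z) + z*(1 - sqrt(3))


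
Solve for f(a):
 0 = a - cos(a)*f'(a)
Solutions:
 f(a) = C1 + Integral(a/cos(a), a)


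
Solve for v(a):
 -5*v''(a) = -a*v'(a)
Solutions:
 v(a) = C1 + C2*erfi(sqrt(10)*a/10)


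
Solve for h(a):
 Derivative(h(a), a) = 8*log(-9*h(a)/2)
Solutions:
 -Integral(1/(log(-_y) - log(2) + 2*log(3)), (_y, h(a)))/8 = C1 - a


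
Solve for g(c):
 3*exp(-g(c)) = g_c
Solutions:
 g(c) = log(C1 + 3*c)


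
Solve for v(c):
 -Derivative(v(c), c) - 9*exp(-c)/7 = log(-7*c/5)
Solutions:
 v(c) = C1 - c*log(-c) + c*(-log(7) + 1 + log(5)) + 9*exp(-c)/7


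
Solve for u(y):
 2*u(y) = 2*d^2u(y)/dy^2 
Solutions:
 u(y) = C1*exp(-y) + C2*exp(y)


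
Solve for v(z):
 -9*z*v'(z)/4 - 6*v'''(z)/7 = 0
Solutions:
 v(z) = C1 + Integral(C2*airyai(-21^(1/3)*z/2) + C3*airybi(-21^(1/3)*z/2), z)


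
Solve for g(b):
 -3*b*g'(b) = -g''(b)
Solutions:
 g(b) = C1 + C2*erfi(sqrt(6)*b/2)


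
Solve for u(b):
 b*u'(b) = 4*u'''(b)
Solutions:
 u(b) = C1 + Integral(C2*airyai(2^(1/3)*b/2) + C3*airybi(2^(1/3)*b/2), b)


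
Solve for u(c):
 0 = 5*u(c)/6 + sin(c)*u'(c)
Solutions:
 u(c) = C1*(cos(c) + 1)^(5/12)/(cos(c) - 1)^(5/12)


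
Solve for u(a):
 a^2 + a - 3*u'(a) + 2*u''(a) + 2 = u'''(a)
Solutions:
 u(a) = C1 + a^3/9 + 7*a^2/18 + 26*a/27 + (C2*sin(sqrt(2)*a) + C3*cos(sqrt(2)*a))*exp(a)


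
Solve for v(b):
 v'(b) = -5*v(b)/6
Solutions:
 v(b) = C1*exp(-5*b/6)


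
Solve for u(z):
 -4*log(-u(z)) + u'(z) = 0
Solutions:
 -li(-u(z)) = C1 + 4*z


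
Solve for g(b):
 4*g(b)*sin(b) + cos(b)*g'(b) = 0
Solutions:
 g(b) = C1*cos(b)^4


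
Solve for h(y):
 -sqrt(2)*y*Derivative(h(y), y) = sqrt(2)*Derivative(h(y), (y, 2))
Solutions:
 h(y) = C1 + C2*erf(sqrt(2)*y/2)


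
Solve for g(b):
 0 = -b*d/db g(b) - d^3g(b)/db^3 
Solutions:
 g(b) = C1 + Integral(C2*airyai(-b) + C3*airybi(-b), b)


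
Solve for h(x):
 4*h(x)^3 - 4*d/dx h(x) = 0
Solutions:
 h(x) = -sqrt(2)*sqrt(-1/(C1 + x))/2
 h(x) = sqrt(2)*sqrt(-1/(C1 + x))/2


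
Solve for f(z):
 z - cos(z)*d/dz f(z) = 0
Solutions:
 f(z) = C1 + Integral(z/cos(z), z)


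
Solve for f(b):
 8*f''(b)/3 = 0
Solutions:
 f(b) = C1 + C2*b


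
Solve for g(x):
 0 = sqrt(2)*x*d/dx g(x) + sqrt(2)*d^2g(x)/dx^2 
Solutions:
 g(x) = C1 + C2*erf(sqrt(2)*x/2)


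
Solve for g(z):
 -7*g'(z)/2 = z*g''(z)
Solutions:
 g(z) = C1 + C2/z^(5/2)


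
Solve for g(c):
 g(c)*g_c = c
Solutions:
 g(c) = -sqrt(C1 + c^2)
 g(c) = sqrt(C1 + c^2)


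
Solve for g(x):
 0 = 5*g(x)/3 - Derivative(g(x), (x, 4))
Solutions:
 g(x) = C1*exp(-3^(3/4)*5^(1/4)*x/3) + C2*exp(3^(3/4)*5^(1/4)*x/3) + C3*sin(3^(3/4)*5^(1/4)*x/3) + C4*cos(3^(3/4)*5^(1/4)*x/3)


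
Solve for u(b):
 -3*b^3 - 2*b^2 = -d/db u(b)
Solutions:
 u(b) = C1 + 3*b^4/4 + 2*b^3/3


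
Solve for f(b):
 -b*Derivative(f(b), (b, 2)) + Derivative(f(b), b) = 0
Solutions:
 f(b) = C1 + C2*b^2


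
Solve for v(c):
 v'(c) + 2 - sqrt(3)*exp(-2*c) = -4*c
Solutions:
 v(c) = C1 - 2*c^2 - 2*c - sqrt(3)*exp(-2*c)/2


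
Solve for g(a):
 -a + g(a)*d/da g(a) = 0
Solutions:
 g(a) = -sqrt(C1 + a^2)
 g(a) = sqrt(C1 + a^2)


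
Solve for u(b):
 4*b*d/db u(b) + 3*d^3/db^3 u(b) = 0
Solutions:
 u(b) = C1 + Integral(C2*airyai(-6^(2/3)*b/3) + C3*airybi(-6^(2/3)*b/3), b)


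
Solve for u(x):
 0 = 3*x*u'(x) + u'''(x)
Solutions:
 u(x) = C1 + Integral(C2*airyai(-3^(1/3)*x) + C3*airybi(-3^(1/3)*x), x)


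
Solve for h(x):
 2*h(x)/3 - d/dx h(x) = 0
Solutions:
 h(x) = C1*exp(2*x/3)


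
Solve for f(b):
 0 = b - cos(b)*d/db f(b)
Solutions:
 f(b) = C1 + Integral(b/cos(b), b)


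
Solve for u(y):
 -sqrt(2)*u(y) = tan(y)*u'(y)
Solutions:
 u(y) = C1/sin(y)^(sqrt(2))


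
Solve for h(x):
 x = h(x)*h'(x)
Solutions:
 h(x) = -sqrt(C1 + x^2)
 h(x) = sqrt(C1 + x^2)


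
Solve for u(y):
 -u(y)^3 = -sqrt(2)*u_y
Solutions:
 u(y) = -sqrt(-1/(C1 + sqrt(2)*y))
 u(y) = sqrt(-1/(C1 + sqrt(2)*y))


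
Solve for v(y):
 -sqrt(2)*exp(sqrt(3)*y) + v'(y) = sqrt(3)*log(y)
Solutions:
 v(y) = C1 + sqrt(3)*y*log(y) - sqrt(3)*y + sqrt(6)*exp(sqrt(3)*y)/3


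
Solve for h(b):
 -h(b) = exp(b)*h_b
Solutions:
 h(b) = C1*exp(exp(-b))


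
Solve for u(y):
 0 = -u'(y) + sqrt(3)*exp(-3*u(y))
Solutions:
 u(y) = log(C1 + 3*sqrt(3)*y)/3
 u(y) = log((-3^(1/3) - 3^(5/6)*I)*(C1 + sqrt(3)*y)^(1/3)/2)
 u(y) = log((-3^(1/3) + 3^(5/6)*I)*(C1 + sqrt(3)*y)^(1/3)/2)


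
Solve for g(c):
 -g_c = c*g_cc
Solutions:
 g(c) = C1 + C2*log(c)


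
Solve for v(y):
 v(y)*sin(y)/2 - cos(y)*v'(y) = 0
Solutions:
 v(y) = C1/sqrt(cos(y))


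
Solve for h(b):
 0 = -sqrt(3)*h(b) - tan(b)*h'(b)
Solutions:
 h(b) = C1/sin(b)^(sqrt(3))


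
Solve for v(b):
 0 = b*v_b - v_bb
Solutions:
 v(b) = C1 + C2*erfi(sqrt(2)*b/2)


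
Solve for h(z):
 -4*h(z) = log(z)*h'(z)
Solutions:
 h(z) = C1*exp(-4*li(z))


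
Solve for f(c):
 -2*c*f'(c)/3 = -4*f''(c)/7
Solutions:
 f(c) = C1 + C2*erfi(sqrt(21)*c/6)


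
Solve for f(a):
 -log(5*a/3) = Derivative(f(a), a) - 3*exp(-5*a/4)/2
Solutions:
 f(a) = C1 - a*log(a) + a*(-log(5) + 1 + log(3)) - 6*exp(-5*a/4)/5


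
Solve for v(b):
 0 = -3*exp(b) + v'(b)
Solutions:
 v(b) = C1 + 3*exp(b)


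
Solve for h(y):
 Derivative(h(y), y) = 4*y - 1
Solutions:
 h(y) = C1 + 2*y^2 - y


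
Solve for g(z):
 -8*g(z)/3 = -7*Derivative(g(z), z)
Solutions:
 g(z) = C1*exp(8*z/21)


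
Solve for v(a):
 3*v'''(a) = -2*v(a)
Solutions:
 v(a) = C3*exp(-2^(1/3)*3^(2/3)*a/3) + (C1*sin(2^(1/3)*3^(1/6)*a/2) + C2*cos(2^(1/3)*3^(1/6)*a/2))*exp(2^(1/3)*3^(2/3)*a/6)


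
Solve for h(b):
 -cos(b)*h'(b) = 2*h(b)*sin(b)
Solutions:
 h(b) = C1*cos(b)^2


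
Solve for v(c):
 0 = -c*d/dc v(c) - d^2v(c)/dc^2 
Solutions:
 v(c) = C1 + C2*erf(sqrt(2)*c/2)


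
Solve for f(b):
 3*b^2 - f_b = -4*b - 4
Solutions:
 f(b) = C1 + b^3 + 2*b^2 + 4*b


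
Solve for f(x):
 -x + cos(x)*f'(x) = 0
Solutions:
 f(x) = C1 + Integral(x/cos(x), x)


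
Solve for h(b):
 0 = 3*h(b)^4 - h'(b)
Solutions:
 h(b) = (-1/(C1 + 9*b))^(1/3)
 h(b) = (-1/(C1 + 3*b))^(1/3)*(-3^(2/3) - 3*3^(1/6)*I)/6
 h(b) = (-1/(C1 + 3*b))^(1/3)*(-3^(2/3) + 3*3^(1/6)*I)/6


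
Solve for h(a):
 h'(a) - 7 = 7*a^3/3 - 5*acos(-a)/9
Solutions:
 h(a) = C1 + 7*a^4/12 - 5*a*acos(-a)/9 + 7*a - 5*sqrt(1 - a^2)/9


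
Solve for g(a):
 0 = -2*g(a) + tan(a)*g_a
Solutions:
 g(a) = C1*sin(a)^2


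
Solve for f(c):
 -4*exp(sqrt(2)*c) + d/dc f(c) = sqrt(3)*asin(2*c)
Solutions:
 f(c) = C1 + sqrt(3)*(c*asin(2*c) + sqrt(1 - 4*c^2)/2) + 2*sqrt(2)*exp(sqrt(2)*c)


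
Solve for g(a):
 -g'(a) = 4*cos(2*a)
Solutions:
 g(a) = C1 - 2*sin(2*a)


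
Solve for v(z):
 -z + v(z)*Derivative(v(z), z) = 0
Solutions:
 v(z) = -sqrt(C1 + z^2)
 v(z) = sqrt(C1 + z^2)


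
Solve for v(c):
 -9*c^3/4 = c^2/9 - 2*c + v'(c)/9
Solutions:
 v(c) = C1 - 81*c^4/16 - c^3/3 + 9*c^2


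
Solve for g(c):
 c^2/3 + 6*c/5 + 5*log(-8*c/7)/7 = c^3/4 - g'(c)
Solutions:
 g(c) = C1 + c^4/16 - c^3/9 - 3*c^2/5 - 5*c*log(-c)/7 + 5*c*(-3*log(2) + 1 + log(7))/7


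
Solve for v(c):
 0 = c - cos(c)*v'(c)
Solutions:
 v(c) = C1 + Integral(c/cos(c), c)


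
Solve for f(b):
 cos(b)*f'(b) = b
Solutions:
 f(b) = C1 + Integral(b/cos(b), b)


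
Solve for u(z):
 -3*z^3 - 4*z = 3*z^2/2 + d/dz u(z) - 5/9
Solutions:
 u(z) = C1 - 3*z^4/4 - z^3/2 - 2*z^2 + 5*z/9


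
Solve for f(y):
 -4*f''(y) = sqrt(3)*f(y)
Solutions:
 f(y) = C1*sin(3^(1/4)*y/2) + C2*cos(3^(1/4)*y/2)


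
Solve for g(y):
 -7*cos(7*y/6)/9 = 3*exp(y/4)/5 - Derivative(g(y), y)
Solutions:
 g(y) = C1 + 12*exp(y/4)/5 + 2*sin(7*y/6)/3


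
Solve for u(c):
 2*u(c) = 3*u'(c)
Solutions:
 u(c) = C1*exp(2*c/3)


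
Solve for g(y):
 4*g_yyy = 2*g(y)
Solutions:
 g(y) = C3*exp(2^(2/3)*y/2) + (C1*sin(2^(2/3)*sqrt(3)*y/4) + C2*cos(2^(2/3)*sqrt(3)*y/4))*exp(-2^(2/3)*y/4)


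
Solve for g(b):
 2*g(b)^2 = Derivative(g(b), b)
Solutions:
 g(b) = -1/(C1 + 2*b)


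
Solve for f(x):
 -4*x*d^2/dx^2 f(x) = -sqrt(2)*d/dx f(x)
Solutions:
 f(x) = C1 + C2*x^(sqrt(2)/4 + 1)


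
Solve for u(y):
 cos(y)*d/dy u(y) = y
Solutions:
 u(y) = C1 + Integral(y/cos(y), y)


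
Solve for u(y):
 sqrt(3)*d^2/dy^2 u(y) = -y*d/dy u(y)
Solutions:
 u(y) = C1 + C2*erf(sqrt(2)*3^(3/4)*y/6)


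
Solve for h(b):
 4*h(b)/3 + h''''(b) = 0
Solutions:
 h(b) = (C1*sin(3^(3/4)*b/3) + C2*cos(3^(3/4)*b/3))*exp(-3^(3/4)*b/3) + (C3*sin(3^(3/4)*b/3) + C4*cos(3^(3/4)*b/3))*exp(3^(3/4)*b/3)


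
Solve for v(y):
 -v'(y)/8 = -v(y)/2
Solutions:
 v(y) = C1*exp(4*y)


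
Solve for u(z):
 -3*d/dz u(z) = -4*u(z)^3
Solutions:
 u(z) = -sqrt(6)*sqrt(-1/(C1 + 4*z))/2
 u(z) = sqrt(6)*sqrt(-1/(C1 + 4*z))/2


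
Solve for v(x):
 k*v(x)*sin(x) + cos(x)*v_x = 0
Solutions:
 v(x) = C1*exp(k*log(cos(x)))


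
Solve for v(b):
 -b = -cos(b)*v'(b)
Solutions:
 v(b) = C1 + Integral(b/cos(b), b)


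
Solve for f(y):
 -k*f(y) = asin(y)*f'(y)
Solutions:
 f(y) = C1*exp(-k*Integral(1/asin(y), y))


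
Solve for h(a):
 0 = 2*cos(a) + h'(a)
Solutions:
 h(a) = C1 - 2*sin(a)


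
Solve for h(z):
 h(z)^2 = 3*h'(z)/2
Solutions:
 h(z) = -3/(C1 + 2*z)


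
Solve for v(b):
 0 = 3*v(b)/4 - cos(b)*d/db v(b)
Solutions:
 v(b) = C1*(sin(b) + 1)^(3/8)/(sin(b) - 1)^(3/8)


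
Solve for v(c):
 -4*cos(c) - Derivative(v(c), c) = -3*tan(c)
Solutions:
 v(c) = C1 - 3*log(cos(c)) - 4*sin(c)


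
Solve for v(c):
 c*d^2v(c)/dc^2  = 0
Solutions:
 v(c) = C1 + C2*c


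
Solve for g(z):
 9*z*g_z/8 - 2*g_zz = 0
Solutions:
 g(z) = C1 + C2*erfi(3*sqrt(2)*z/8)


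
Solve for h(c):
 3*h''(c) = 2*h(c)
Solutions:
 h(c) = C1*exp(-sqrt(6)*c/3) + C2*exp(sqrt(6)*c/3)


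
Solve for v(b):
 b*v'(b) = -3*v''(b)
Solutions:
 v(b) = C1 + C2*erf(sqrt(6)*b/6)


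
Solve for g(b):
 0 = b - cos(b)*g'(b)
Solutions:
 g(b) = C1 + Integral(b/cos(b), b)


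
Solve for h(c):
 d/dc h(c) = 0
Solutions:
 h(c) = C1


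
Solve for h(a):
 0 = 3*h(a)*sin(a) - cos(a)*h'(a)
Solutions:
 h(a) = C1/cos(a)^3


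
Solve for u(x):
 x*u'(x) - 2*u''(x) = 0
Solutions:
 u(x) = C1 + C2*erfi(x/2)


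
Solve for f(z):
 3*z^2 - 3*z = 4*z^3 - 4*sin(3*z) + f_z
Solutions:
 f(z) = C1 - z^4 + z^3 - 3*z^2/2 - 4*cos(3*z)/3


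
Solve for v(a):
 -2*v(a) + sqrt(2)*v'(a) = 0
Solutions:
 v(a) = C1*exp(sqrt(2)*a)


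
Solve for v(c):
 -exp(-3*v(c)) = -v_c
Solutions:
 v(c) = log(C1 + 3*c)/3
 v(c) = log((-3^(1/3) - 3^(5/6)*I)*(C1 + c)^(1/3)/2)
 v(c) = log((-3^(1/3) + 3^(5/6)*I)*(C1 + c)^(1/3)/2)


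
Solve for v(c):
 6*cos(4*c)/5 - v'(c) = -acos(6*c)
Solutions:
 v(c) = C1 + c*acos(6*c) - sqrt(1 - 36*c^2)/6 + 3*sin(4*c)/10


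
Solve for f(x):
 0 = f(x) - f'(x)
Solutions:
 f(x) = C1*exp(x)


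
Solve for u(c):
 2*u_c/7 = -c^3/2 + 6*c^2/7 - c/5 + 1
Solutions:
 u(c) = C1 - 7*c^4/16 + c^3 - 7*c^2/20 + 7*c/2


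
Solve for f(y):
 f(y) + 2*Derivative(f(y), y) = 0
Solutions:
 f(y) = C1*exp(-y/2)


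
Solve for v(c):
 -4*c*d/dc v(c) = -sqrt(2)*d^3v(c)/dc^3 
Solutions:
 v(c) = C1 + Integral(C2*airyai(sqrt(2)*c) + C3*airybi(sqrt(2)*c), c)


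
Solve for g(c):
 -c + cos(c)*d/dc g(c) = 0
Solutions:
 g(c) = C1 + Integral(c/cos(c), c)


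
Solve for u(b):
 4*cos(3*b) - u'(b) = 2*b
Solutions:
 u(b) = C1 - b^2 + 4*sin(3*b)/3


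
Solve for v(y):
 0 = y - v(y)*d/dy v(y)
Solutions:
 v(y) = -sqrt(C1 + y^2)
 v(y) = sqrt(C1 + y^2)


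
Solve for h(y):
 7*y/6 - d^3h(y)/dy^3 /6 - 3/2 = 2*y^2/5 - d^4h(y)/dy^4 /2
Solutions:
 h(y) = C1 + C2*y + C3*y^2 + C4*exp(y/3) - y^5/25 - 37*y^4/120 - 26*y^3/5


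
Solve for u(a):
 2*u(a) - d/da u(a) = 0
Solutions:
 u(a) = C1*exp(2*a)


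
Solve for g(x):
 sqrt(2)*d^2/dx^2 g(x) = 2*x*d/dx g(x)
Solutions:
 g(x) = C1 + C2*erfi(2^(3/4)*x/2)


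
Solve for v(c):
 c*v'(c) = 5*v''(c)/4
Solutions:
 v(c) = C1 + C2*erfi(sqrt(10)*c/5)


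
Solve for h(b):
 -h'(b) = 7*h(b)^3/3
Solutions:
 h(b) = -sqrt(6)*sqrt(-1/(C1 - 7*b))/2
 h(b) = sqrt(6)*sqrt(-1/(C1 - 7*b))/2


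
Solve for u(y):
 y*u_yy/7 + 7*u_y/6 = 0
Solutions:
 u(y) = C1 + C2/y^(43/6)


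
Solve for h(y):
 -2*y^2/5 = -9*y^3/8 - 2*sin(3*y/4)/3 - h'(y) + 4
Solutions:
 h(y) = C1 - 9*y^4/32 + 2*y^3/15 + 4*y + 8*cos(3*y/4)/9


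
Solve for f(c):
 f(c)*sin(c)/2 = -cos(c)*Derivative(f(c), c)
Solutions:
 f(c) = C1*sqrt(cos(c))


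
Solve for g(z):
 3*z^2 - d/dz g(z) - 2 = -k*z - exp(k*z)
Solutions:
 g(z) = C1 + k*z^2/2 + z^3 - 2*z + exp(k*z)/k


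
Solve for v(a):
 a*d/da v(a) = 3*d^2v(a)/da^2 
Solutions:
 v(a) = C1 + C2*erfi(sqrt(6)*a/6)


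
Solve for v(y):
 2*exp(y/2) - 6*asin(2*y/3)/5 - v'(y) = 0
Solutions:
 v(y) = C1 - 6*y*asin(2*y/3)/5 - 3*sqrt(9 - 4*y^2)/5 + 4*exp(y/2)


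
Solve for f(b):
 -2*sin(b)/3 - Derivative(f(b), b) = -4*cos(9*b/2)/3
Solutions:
 f(b) = C1 + 8*sin(9*b/2)/27 + 2*cos(b)/3


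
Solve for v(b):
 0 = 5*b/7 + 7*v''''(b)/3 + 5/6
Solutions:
 v(b) = C1 + C2*b + C3*b^2 + C4*b^3 - b^5/392 - 5*b^4/336


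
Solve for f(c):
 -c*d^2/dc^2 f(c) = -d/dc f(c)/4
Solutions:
 f(c) = C1 + C2*c^(5/4)


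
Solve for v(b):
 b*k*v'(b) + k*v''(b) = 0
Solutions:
 v(b) = C1 + C2*erf(sqrt(2)*b/2)


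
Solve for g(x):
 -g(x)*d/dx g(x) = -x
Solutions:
 g(x) = -sqrt(C1 + x^2)
 g(x) = sqrt(C1 + x^2)


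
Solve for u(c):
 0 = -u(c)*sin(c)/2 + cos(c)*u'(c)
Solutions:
 u(c) = C1/sqrt(cos(c))


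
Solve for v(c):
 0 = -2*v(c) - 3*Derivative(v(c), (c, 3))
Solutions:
 v(c) = C3*exp(-2^(1/3)*3^(2/3)*c/3) + (C1*sin(2^(1/3)*3^(1/6)*c/2) + C2*cos(2^(1/3)*3^(1/6)*c/2))*exp(2^(1/3)*3^(2/3)*c/6)


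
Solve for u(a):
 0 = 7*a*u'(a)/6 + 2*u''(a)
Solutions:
 u(a) = C1 + C2*erf(sqrt(42)*a/12)


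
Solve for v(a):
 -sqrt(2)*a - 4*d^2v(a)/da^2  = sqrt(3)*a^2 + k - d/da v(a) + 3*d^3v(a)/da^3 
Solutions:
 v(a) = C1 + C2*exp(a*(-2 + sqrt(7))/3) + C3*exp(-a*(2 + sqrt(7))/3) + sqrt(3)*a^3/3 + sqrt(2)*a^2/2 + 4*sqrt(3)*a^2 + a*k + 4*sqrt(2)*a + 38*sqrt(3)*a


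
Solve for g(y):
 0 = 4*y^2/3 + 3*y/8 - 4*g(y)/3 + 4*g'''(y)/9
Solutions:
 g(y) = C3*exp(3^(1/3)*y) + y^2 + 9*y/32 + (C1*sin(3^(5/6)*y/2) + C2*cos(3^(5/6)*y/2))*exp(-3^(1/3)*y/2)


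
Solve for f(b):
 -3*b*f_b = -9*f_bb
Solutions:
 f(b) = C1 + C2*erfi(sqrt(6)*b/6)


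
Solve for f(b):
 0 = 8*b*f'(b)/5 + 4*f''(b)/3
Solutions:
 f(b) = C1 + C2*erf(sqrt(15)*b/5)


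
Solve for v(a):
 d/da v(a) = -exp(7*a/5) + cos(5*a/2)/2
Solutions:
 v(a) = C1 - 5*exp(7*a/5)/7 + sin(5*a/2)/5


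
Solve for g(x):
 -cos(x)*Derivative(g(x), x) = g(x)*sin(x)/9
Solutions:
 g(x) = C1*cos(x)^(1/9)


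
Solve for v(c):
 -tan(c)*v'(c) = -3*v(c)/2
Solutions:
 v(c) = C1*sin(c)^(3/2)


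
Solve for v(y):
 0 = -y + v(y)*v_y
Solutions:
 v(y) = -sqrt(C1 + y^2)
 v(y) = sqrt(C1 + y^2)


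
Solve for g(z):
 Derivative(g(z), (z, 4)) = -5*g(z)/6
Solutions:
 g(z) = (C1*sin(10^(1/4)*3^(3/4)*z/6) + C2*cos(10^(1/4)*3^(3/4)*z/6))*exp(-10^(1/4)*3^(3/4)*z/6) + (C3*sin(10^(1/4)*3^(3/4)*z/6) + C4*cos(10^(1/4)*3^(3/4)*z/6))*exp(10^(1/4)*3^(3/4)*z/6)


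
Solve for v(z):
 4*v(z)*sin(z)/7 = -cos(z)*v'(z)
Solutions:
 v(z) = C1*cos(z)^(4/7)


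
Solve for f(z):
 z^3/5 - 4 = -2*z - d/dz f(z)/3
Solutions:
 f(z) = C1 - 3*z^4/20 - 3*z^2 + 12*z


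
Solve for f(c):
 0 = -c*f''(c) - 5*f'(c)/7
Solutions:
 f(c) = C1 + C2*c^(2/7)


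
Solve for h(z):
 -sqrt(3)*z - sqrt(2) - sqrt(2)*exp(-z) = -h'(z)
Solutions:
 h(z) = C1 + sqrt(3)*z^2/2 + sqrt(2)*z - sqrt(2)*exp(-z)


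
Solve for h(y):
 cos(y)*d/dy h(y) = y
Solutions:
 h(y) = C1 + Integral(y/cos(y), y)


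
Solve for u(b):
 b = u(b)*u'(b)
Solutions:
 u(b) = -sqrt(C1 + b^2)
 u(b) = sqrt(C1 + b^2)


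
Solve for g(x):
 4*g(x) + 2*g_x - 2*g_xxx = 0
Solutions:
 g(x) = C1*exp(-x*((sqrt(78)/9 + 1)^(-1/3) + 3*(sqrt(78)/9 + 1)^(1/3))/6)*sin(sqrt(3)*x*(-3*(sqrt(78)/9 + 1)^(1/3) + (sqrt(78)/9 + 1)^(-1/3))/6) + C2*exp(-x*((sqrt(78)/9 + 1)^(-1/3) + 3*(sqrt(78)/9 + 1)^(1/3))/6)*cos(sqrt(3)*x*(-3*(sqrt(78)/9 + 1)^(1/3) + (sqrt(78)/9 + 1)^(-1/3))/6) + C3*exp(x*(1/(3*(sqrt(78)/9 + 1)^(1/3)) + (sqrt(78)/9 + 1)^(1/3)))


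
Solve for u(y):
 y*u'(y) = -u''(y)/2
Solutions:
 u(y) = C1 + C2*erf(y)


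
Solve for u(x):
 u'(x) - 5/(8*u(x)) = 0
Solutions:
 u(x) = -sqrt(C1 + 5*x)/2
 u(x) = sqrt(C1 + 5*x)/2


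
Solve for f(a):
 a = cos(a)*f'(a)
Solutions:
 f(a) = C1 + Integral(a/cos(a), a)


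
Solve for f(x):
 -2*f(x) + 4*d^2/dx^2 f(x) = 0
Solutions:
 f(x) = C1*exp(-sqrt(2)*x/2) + C2*exp(sqrt(2)*x/2)


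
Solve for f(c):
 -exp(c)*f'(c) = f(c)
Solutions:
 f(c) = C1*exp(exp(-c))


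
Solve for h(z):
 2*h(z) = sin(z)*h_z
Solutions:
 h(z) = C1*(cos(z) - 1)/(cos(z) + 1)


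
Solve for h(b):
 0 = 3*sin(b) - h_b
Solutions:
 h(b) = C1 - 3*cos(b)


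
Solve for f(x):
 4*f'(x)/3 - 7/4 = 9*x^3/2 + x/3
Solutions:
 f(x) = C1 + 27*x^4/32 + x^2/8 + 21*x/16


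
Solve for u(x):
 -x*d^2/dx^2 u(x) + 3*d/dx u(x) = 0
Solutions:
 u(x) = C1 + C2*x^4


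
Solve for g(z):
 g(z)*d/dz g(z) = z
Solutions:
 g(z) = -sqrt(C1 + z^2)
 g(z) = sqrt(C1 + z^2)


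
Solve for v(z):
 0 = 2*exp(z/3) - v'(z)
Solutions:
 v(z) = C1 + 6*exp(z/3)


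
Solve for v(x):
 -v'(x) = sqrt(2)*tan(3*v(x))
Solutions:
 v(x) = -asin(C1*exp(-3*sqrt(2)*x))/3 + pi/3
 v(x) = asin(C1*exp(-3*sqrt(2)*x))/3


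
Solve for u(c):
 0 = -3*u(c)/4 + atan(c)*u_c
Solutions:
 u(c) = C1*exp(3*Integral(1/atan(c), c)/4)


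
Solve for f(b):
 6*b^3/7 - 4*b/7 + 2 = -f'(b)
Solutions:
 f(b) = C1 - 3*b^4/14 + 2*b^2/7 - 2*b


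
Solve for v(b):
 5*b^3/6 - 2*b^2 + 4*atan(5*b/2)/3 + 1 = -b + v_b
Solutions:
 v(b) = C1 + 5*b^4/24 - 2*b^3/3 + b^2/2 + 4*b*atan(5*b/2)/3 + b - 4*log(25*b^2 + 4)/15


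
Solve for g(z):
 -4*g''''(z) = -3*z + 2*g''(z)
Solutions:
 g(z) = C1 + C2*z + C3*sin(sqrt(2)*z/2) + C4*cos(sqrt(2)*z/2) + z^3/4


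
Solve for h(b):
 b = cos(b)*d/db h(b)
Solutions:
 h(b) = C1 + Integral(b/cos(b), b)


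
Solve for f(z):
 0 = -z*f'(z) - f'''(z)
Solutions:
 f(z) = C1 + Integral(C2*airyai(-z) + C3*airybi(-z), z)


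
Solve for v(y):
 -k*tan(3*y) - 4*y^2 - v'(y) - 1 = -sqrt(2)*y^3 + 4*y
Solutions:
 v(y) = C1 + k*log(cos(3*y))/3 + sqrt(2)*y^4/4 - 4*y^3/3 - 2*y^2 - y


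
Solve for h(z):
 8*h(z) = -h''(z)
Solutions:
 h(z) = C1*sin(2*sqrt(2)*z) + C2*cos(2*sqrt(2)*z)


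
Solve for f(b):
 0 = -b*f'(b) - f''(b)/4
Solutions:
 f(b) = C1 + C2*erf(sqrt(2)*b)


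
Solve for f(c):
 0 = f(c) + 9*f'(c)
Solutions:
 f(c) = C1*exp(-c/9)


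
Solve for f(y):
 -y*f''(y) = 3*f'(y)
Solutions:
 f(y) = C1 + C2/y^2


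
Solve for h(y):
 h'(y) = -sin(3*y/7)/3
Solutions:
 h(y) = C1 + 7*cos(3*y/7)/9


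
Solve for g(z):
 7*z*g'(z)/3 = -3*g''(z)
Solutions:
 g(z) = C1 + C2*erf(sqrt(14)*z/6)


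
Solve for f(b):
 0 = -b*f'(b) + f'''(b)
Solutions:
 f(b) = C1 + Integral(C2*airyai(b) + C3*airybi(b), b)


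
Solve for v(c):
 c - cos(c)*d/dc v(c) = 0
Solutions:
 v(c) = C1 + Integral(c/cos(c), c)


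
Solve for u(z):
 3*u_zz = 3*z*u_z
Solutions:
 u(z) = C1 + C2*erfi(sqrt(2)*z/2)


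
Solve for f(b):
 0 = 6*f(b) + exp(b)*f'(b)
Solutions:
 f(b) = C1*exp(6*exp(-b))


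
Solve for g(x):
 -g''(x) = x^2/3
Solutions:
 g(x) = C1 + C2*x - x^4/36


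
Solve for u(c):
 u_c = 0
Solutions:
 u(c) = C1


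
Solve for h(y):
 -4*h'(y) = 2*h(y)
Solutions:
 h(y) = C1*exp(-y/2)


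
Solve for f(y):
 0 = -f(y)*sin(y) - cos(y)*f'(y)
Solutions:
 f(y) = C1*cos(y)


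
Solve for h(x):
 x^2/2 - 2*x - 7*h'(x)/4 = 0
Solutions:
 h(x) = C1 + 2*x^3/21 - 4*x^2/7


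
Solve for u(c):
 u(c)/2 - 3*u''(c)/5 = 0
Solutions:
 u(c) = C1*exp(-sqrt(30)*c/6) + C2*exp(sqrt(30)*c/6)


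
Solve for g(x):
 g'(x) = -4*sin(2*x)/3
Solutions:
 g(x) = C1 + 2*cos(2*x)/3


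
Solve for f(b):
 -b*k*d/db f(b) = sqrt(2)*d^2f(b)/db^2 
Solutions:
 f(b) = Piecewise((-2^(3/4)*sqrt(pi)*C1*erf(2^(1/4)*b*sqrt(k)/2)/(2*sqrt(k)) - C2, (k > 0) | (k < 0)), (-C1*b - C2, True))


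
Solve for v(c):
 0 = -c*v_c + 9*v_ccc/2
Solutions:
 v(c) = C1 + Integral(C2*airyai(6^(1/3)*c/3) + C3*airybi(6^(1/3)*c/3), c)


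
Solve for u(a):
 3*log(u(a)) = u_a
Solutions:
 li(u(a)) = C1 + 3*a
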